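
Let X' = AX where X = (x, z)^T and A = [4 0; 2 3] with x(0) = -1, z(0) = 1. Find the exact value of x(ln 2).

A = [[4,0],[2,3]]; eigenvalues λ = 4, 3.
Eigenvectors: (-1,-2) for λ=4, (0,-1) for λ=3.
From the initial condition, c_1 = 1, c_2 = -3.
x(ln 2) = (1)(2^4)(-1) + (-3)(2^3)(0) = -16.

-16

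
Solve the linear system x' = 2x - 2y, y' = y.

x(t) = -2c_1e^(t) - c_2e^(2t), y(t) = -c_1e^(t)

Coefficient matrix A = [[2, -2], [0, 1]].
Characteristic polynomial det(A - λI) = λ^2 - 3λ + 2 = 0.
Eigenvalues λ = 1, 2.
For λ=1: (A-λI) row 1 is [1, -2], so an eigenvector is (-2, -1).
For λ=2: (A-λI) row 1 is [0, -2], so an eigenvector is (-1, 0).
General solution: c_1e^(t)(-2,-1) + c_2e^(2t)(-1,0).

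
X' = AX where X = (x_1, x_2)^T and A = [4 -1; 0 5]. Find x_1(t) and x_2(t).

x_1(t) = -K_1e^(5t) + K_2e^(4t), x_2(t) = K_1e^(5t)

Coefficient matrix A = [[4, -1], [0, 5]].
Characteristic polynomial det(A - λI) = λ^2 - 9λ + 20 = 0.
Eigenvalues λ = 5, 4.
For λ=5: (A-λI) row 1 is [-1, -1], so an eigenvector is (-1, 1).
For λ=4: (A-λI) row 1 is [0, -1], so an eigenvector is (1, 0).
General solution: K_1e^(5t)(-1,1) + K_2e^(4t)(1,0).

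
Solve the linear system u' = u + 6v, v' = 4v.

u(t) = -C_1e^(t) - 2C_2e^(4t), v(t) = -C_2e^(4t)

Coefficient matrix A = [[1, 6], [0, 4]].
Characteristic polynomial det(A - λI) = λ^2 - 5λ + 4 = 0.
Eigenvalues λ = 1, 4.
For λ=1: (A-λI) row 1 is [0, 6], so an eigenvector is (-1, 0).
For λ=4: (A-λI) row 1 is [-3, 6], so an eigenvector is (-2, -1).
General solution: C_1e^(t)(-1,0) + C_2e^(4t)(-2,-1).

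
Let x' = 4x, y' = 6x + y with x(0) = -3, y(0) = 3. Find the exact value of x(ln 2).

-48

A = [[4,0],[6,1]]; eigenvalues λ = 4, 1.
Eigenvectors: (1,2) for λ=4, (0,1) for λ=1.
From the initial condition, c_1 = -3, c_2 = 9.
x(ln 2) = (-3)(2^4)(1) + (9)(2^1)(0) = -48.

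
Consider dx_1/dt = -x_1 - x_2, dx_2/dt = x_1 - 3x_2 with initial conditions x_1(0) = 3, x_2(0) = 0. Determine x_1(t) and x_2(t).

x_1(t) = 3te^(-2t) + 3e^(-2t), x_2(t) = 3te^(-2t)

Coefficient matrix A = [[-1, -1], [1, -3]].
Characteristic polynomial det(A - λI) = λ^2 + 4λ + 4 = 0.
Single eigenvalue λ = -2 with algebraic multiplicity 2.
Eigenvector v = (-1,-1); generalized eigenvector w with (A-λI)w=v is (1,2).
General solution: e^(-2t)[c_1·v + c_2·(t·v + w)].
Applying x_1(0)=3, x_2(0)=0 gives c_1=-6, c_2=-3.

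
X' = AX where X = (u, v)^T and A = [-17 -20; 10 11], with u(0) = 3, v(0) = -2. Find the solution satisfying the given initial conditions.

u(t) = -e^(-3t)sin(2t) + 3e^(-3t)cos(2t), v(t) = e^(-3t)sin(2t) - 2e^(-3t)cos(2t)

Coefficient matrix A = [[-17, -20], [10, 11]].
Characteristic polynomial det(A - λI) = λ^2 + 6λ + 13 = 0.
Eigenvalues λ = -3 ± 2i (complex conjugate pair).
For λ=-3+2i: an eigenvector is (-1,1) - i(-3,2) = (-1 + 3i, 1 - 2i).
A real fundamental pair from Re and Im of e^((-3+2i)t)v: X_1 = e^(-3t)(cos(2t)·(-1,1) + sin(2t)·(-3,2)), X_2 = e^(-3t)(sin(2t)·(-1,1) - cos(2t)·(-3,2)).
General solution: K_1X_1 + K_2X_2.
Applying u(0)=3, v(0)=-2 gives K_1=0, K_2=1.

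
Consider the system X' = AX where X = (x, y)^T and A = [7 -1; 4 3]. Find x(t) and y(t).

Coefficient matrix A = [[7, -1], [4, 3]].
Characteristic polynomial det(A - λI) = λ^2 - 10λ + 25 = 0.
Single eigenvalue λ = 5 with algebraic multiplicity 2.
Eigenvector v = (-1,-2); generalized eigenvector w with (A-λI)w=v is (-1,-1).
General solution: e^(5t)[c_1·v + c_2·(t·v + w)].

x(t) = -c_1e^(5t) - c_2te^(5t) - c_2e^(5t), y(t) = -2c_1e^(5t) - 2c_2te^(5t) - c_2e^(5t)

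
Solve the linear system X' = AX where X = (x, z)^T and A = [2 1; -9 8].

Coefficient matrix A = [[2, 1], [-9, 8]].
Characteristic polynomial det(A - λI) = λ^2 - 10λ + 25 = 0.
Single eigenvalue λ = 5 with algebraic multiplicity 2.
Eigenvector v = (-1,-3); generalized eigenvector w with (A-λI)w=v is (1,2).
General solution: e^(5t)[c_1·v + c_2·(t·v + w)].

x(t) = -c_1e^(5t) - c_2te^(5t) + c_2e^(5t), z(t) = -3c_1e^(5t) - 3c_2te^(5t) + 2c_2e^(5t)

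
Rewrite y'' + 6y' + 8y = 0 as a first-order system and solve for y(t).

y(t) = c_1e^(-4t) + c_2e^(-2t)

Let x_1 = y, x_2 = y'. Then x_1' = x_2 and x_2' = -8x_1 - 6x_2.
A = [[0,1],[-8,-6]]; det(A-λI) = λ^2 + 6λ + 8.
Eigenvalues λ = -4, -2 with eigenvectors (1,-4), (1,-2).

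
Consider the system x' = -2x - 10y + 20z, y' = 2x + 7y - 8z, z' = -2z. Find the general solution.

Coefficient matrix A = [[-2, -10, 20], [2, 7, -8], [0, 0, -2]].
det(A - λI) = 0 gives eigenvalues λ = 2, -2, 3.
For λ=2: eigenvector (5,-2,0).
For λ=-2: eigenvector (-5,2,1).
For λ=3: eigenvector (-2,1,0).
General solution: K_1e^(2t)(5,-2,0) + K_2e^(-2t)(-5,2,1) + K_3e^(3t)(-2,1,0).

x(t) = 5K_1e^(2t) - 5K_2e^(-2t) - 2K_3e^(3t), y(t) = -2K_1e^(2t) + 2K_2e^(-2t) + K_3e^(3t), z(t) = K_2e^(-2t)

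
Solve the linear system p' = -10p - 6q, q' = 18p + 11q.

Coefficient matrix A = [[-10, -6], [18, 11]].
Characteristic polynomial det(A - λI) = λ^2 - λ - 2 = 0.
Eigenvalues λ = 2, -1.
For λ=2: (A-λI) row 1 is [-12, -6], so an eigenvector is (1, -2).
For λ=-1: (A-λI) row 1 is [-9, -6], so an eigenvector is (2, -3).
General solution: K_1e^(2t)(1,-2) + K_2e^(-t)(2,-3).

p(t) = K_1e^(2t) + 2K_2e^(-t), q(t) = -2K_1e^(2t) - 3K_2e^(-t)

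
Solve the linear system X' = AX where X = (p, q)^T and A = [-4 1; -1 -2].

p(t) = -K_1e^(-3t) - K_2te^(-3t) + 2K_2e^(-3t), q(t) = -K_1e^(-3t) - K_2te^(-3t) + K_2e^(-3t)

Coefficient matrix A = [[-4, 1], [-1, -2]].
Characteristic polynomial det(A - λI) = λ^2 + 6λ + 9 = 0.
Single eigenvalue λ = -3 with algebraic multiplicity 2.
Eigenvector v = (-1,-1); generalized eigenvector w with (A-λI)w=v is (2,1).
General solution: e^(-3t)[K_1·v + K_2·(t·v + w)].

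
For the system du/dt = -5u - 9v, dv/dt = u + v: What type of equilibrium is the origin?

stable improper node

A = [[-5,-9],[1,1]]; det(A-λI) = λ^2 + 4λ + 4.
repeated λ = -2 with a single eigenvector.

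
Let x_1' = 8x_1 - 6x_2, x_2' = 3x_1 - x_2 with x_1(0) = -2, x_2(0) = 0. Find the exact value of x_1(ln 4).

-4064

A = [[8,-6],[3,-1]]; eigenvalues λ = 2, 5.
Eigenvectors: (-1,-1) for λ=2, (2,1) for λ=5.
From the initial condition, c_1 = -2, c_2 = -2.
x_1(ln 4) = (-2)(4^2)(-1) + (-2)(4^5)(2) = -4064.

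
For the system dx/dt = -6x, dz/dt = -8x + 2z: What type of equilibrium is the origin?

saddle

A = [[-6,0],[-8,2]]; det(A-λI) = λ^2 + 4λ - 12.
λ = -6, 2: opposite signs.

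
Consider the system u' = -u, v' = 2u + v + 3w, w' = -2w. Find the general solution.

u(t) = C_1e^(-t), v(t) = -C_1e^(-t) + C_2e^(-2t) + C_3e^(t), w(t) = -C_2e^(-2t)

Coefficient matrix A = [[-1, 0, 0], [2, 1, 3], [0, 0, -2]].
det(A - λI) = 0 gives eigenvalues λ = -1, -2, 1.
For λ=-1: eigenvector (1,-1,0).
For λ=-2: eigenvector (0,1,-1).
For λ=1: eigenvector (0,1,0).
General solution: C_1e^(-t)(1,-1,0) + C_2e^(-2t)(0,1,-1) + C_3e^(t)(0,1,0).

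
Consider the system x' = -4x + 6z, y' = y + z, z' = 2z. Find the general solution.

x(t) = K_1e^(-4t) + K_3e^(2t), y(t) = K_2e^(t) + K_3e^(2t), z(t) = K_3e^(2t)

Coefficient matrix A = [[-4, 0, 6], [0, 1, 1], [0, 0, 2]].
det(A - λI) = 0 gives eigenvalues λ = -4, 1, 2.
For λ=-4: eigenvector (1,0,0).
For λ=1: eigenvector (0,1,0).
For λ=2: eigenvector (1,1,1).
General solution: K_1e^(-4t)(1,0,0) + K_2e^(t)(0,1,0) + K_3e^(2t)(1,1,1).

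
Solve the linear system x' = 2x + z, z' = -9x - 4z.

Coefficient matrix A = [[2, 1], [-9, -4]].
Characteristic polynomial det(A - λI) = λ^2 + 2λ + 1 = 0.
Single eigenvalue λ = -1 with algebraic multiplicity 2.
Eigenvector v = (-1,3); generalized eigenvector w with (A-λI)w=v is (-1,2).
General solution: e^(-t)[c_1·v + c_2·(t·v + w)].

x(t) = -c_1e^(-t) - c_2te^(-t) - c_2e^(-t), z(t) = 3c_1e^(-t) + 3c_2te^(-t) + 2c_2e^(-t)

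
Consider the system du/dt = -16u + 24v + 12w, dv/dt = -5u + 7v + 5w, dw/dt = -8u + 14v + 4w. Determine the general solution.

Coefficient matrix A = [[-16, 24, 12], [-5, 7, 5], [-8, 14, 4]].
det(A - λI) = 0 gives eigenvalues λ = -4, -3, 2.
For λ=-4: eigenvector (1,0,1).
For λ=-3: eigenvector (0,1,-2).
For λ=2: eigenvector (2,1,1).
General solution: c_1e^(-4t)(1,0,1) + c_2e^(-3t)(0,1,-2) + c_3e^(2t)(2,1,1).

u(t) = c_1e^(-4t) + 2c_3e^(2t), v(t) = c_2e^(-3t) + c_3e^(2t), w(t) = c_1e^(-4t) - 2c_2e^(-3t) + c_3e^(2t)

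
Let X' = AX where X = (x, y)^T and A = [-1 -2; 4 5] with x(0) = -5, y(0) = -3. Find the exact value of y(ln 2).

-102

A = [[-1,-2],[4,5]]; eigenvalues λ = 3, 1.
Eigenvectors: (-1,2) for λ=3, (-1,1) for λ=1.
From the initial condition, c_1 = -8, c_2 = 13.
y(ln 2) = (-8)(2^3)(2) + (13)(2^1)(1) = -102.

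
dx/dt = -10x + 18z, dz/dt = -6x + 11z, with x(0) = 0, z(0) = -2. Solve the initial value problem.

x(t) = -12e^(2t) + 12e^(-t), z(t) = -8e^(2t) + 6e^(-t)

Coefficient matrix A = [[-10, 18], [-6, 11]].
Characteristic polynomial det(A - λI) = λ^2 - λ - 2 = 0.
Eigenvalues λ = 2, -1.
For λ=2: (A-λI) row 1 is [-12, 18], so an eigenvector is (3, 2).
For λ=-1: (A-λI) row 1 is [-9, 18], so an eigenvector is (-2, -1).
General solution: c_1e^(2t)(3,2) + c_2e^(-t)(-2,-1).
Applying x(0)=0, z(0)=-2 gives c_1=-4, c_2=-6.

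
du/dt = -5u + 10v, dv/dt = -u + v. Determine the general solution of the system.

u(t) = -C_1e^(-2t)sin(t) - 3C_1e^(-2t)cos(t) - 3C_2e^(-2t)sin(t) + C_2e^(-2t)cos(t), v(t) = -C_1e^(-2t)cos(t) - C_2e^(-2t)sin(t)

Coefficient matrix A = [[-5, 10], [-1, 1]].
Characteristic polynomial det(A - λI) = λ^2 + 4λ + 5 = 0.
Eigenvalues λ = -2 ± i (complex conjugate pair).
For λ=-2+i: an eigenvector is (-3,-1) - i(-1,0) = (-3 + i, -1).
A real fundamental pair from Re and Im of e^((-2+i)t)v: X_1 = e^(-2t)(cos(t)·(-3,-1) + sin(t)·(-1,0)), X_2 = e^(-2t)(sin(t)·(-3,-1) - cos(t)·(-1,0)).
General solution: C_1X_1 + C_2X_2.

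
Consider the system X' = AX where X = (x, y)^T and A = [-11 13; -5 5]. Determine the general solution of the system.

x(t) = -3C_1e^(-3t)sin(t) + 2C_1e^(-3t)cos(t) + 2C_2e^(-3t)sin(t) + 3C_2e^(-3t)cos(t), y(t) = -2C_1e^(-3t)sin(t) + C_1e^(-3t)cos(t) + C_2e^(-3t)sin(t) + 2C_2e^(-3t)cos(t)

Coefficient matrix A = [[-11, 13], [-5, 5]].
Characteristic polynomial det(A - λI) = λ^2 + 6λ + 10 = 0.
Eigenvalues λ = -3 ± i (complex conjugate pair).
For λ=-3+i: an eigenvector is (2,1) - i(-3,-2) = (2 + 3i, 1 + 2i).
A real fundamental pair from Re and Im of e^((-3+i)t)v: X_1 = e^(-3t)(cos(t)·(2,1) + sin(t)·(-3,-2)), X_2 = e^(-3t)(sin(t)·(2,1) - cos(t)·(-3,-2)).
General solution: C_1X_1 + C_2X_2.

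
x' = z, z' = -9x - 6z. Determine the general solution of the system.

x(t) = C_1e^(-3t) + C_2te^(-3t), z(t) = -3C_1e^(-3t) - 3C_2te^(-3t) + C_2e^(-3t)

Coefficient matrix A = [[0, 1], [-9, -6]].
Characteristic polynomial det(A - λI) = λ^2 + 6λ + 9 = 0.
Single eigenvalue λ = -3 with algebraic multiplicity 2.
Eigenvector v = (1,-3); generalized eigenvector w with (A-λI)w=v is (0,1).
General solution: e^(-3t)[C_1·v + C_2·(t·v + w)].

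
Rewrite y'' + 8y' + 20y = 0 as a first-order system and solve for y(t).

y(t) = K_1e^(-4t)cos(2t) + K_2e^(-4t)sin(2t)

Let x_1 = y, x_2 = y'. Then x_1' = x_2 and x_2' = -20x_1 - 8x_2.
A = [[0,1],[-20,-8]]; det(A-λI) = λ^2 + 8λ + 20.
Eigenvalues λ = -4 ± 2i.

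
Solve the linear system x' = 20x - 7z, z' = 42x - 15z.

Coefficient matrix A = [[20, -7], [42, -15]].
Characteristic polynomial det(A - λI) = λ^2 - 5λ - 6 = 0.
Eigenvalues λ = -1, 6.
For λ=-1: (A-λI) row 1 is [21, -7], so an eigenvector is (-1, -3).
For λ=6: (A-λI) row 1 is [14, -7], so an eigenvector is (1, 2).
General solution: c_1e^(-t)(-1,-3) + c_2e^(6t)(1,2).

x(t) = -c_1e^(-t) + c_2e^(6t), z(t) = -3c_1e^(-t) + 2c_2e^(6t)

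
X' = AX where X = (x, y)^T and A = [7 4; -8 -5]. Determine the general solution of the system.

Coefficient matrix A = [[7, 4], [-8, -5]].
Characteristic polynomial det(A - λI) = λ^2 - 2λ - 3 = 0.
Eigenvalues λ = -1, 3.
For λ=-1: (A-λI) row 1 is [8, 4], so an eigenvector is (-1, 2).
For λ=3: (A-λI) row 1 is [4, 4], so an eigenvector is (-1, 1).
General solution: K_1e^(-t)(-1,2) + K_2e^(3t)(-1,1).

x(t) = -K_1e^(-t) - K_2e^(3t), y(t) = 2K_1e^(-t) + K_2e^(3t)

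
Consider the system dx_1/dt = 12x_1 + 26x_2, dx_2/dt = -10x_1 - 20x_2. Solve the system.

Coefficient matrix A = [[12, 26], [-10, -20]].
Characteristic polynomial det(A - λI) = λ^2 + 8λ + 20 = 0.
Eigenvalues λ = -4 ± 2i (complex conjugate pair).
For λ=-4+2i: an eigenvector is (-2,1) - i(-3,2) = (-2 + 3i, 1 - 2i).
A real fundamental pair from Re and Im of e^((-4+2i)t)v: X_1 = e^(-4t)(cos(2t)·(-2,1) + sin(2t)·(-3,2)), X_2 = e^(-4t)(sin(2t)·(-2,1) - cos(2t)·(-3,2)).
General solution: c_1X_1 + c_2X_2.

x_1(t) = -3c_1e^(-4t)sin(2t) - 2c_1e^(-4t)cos(2t) - 2c_2e^(-4t)sin(2t) + 3c_2e^(-4t)cos(2t), x_2(t) = 2c_1e^(-4t)sin(2t) + c_1e^(-4t)cos(2t) + c_2e^(-4t)sin(2t) - 2c_2e^(-4t)cos(2t)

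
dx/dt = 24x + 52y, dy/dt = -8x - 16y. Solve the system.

Coefficient matrix A = [[24, 52], [-8, -16]].
Characteristic polynomial det(A - λI) = λ^2 - 8λ + 32 = 0.
Eigenvalues λ = 4 ± 4i (complex conjugate pair).
For λ=4+4i: an eigenvector is (-2,1) - i(3,-1) = (-2 - 3i, 1 + i).
A real fundamental pair from Re and Im of e^((4+4i)t)v: X_1 = e^(4t)(cos(4t)·(-2,1) + sin(4t)·(3,-1)), X_2 = e^(4t)(sin(4t)·(-2,1) - cos(4t)·(3,-1)).
General solution: c_1X_1 + c_2X_2.

x(t) = 3c_1e^(4t)sin(4t) - 2c_1e^(4t)cos(4t) - 2c_2e^(4t)sin(4t) - 3c_2e^(4t)cos(4t), y(t) = -c_1e^(4t)sin(4t) + c_1e^(4t)cos(4t) + c_2e^(4t)sin(4t) + c_2e^(4t)cos(4t)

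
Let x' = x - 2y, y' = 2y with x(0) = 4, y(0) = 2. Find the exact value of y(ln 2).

A = [[1,-2],[0,2]]; eigenvalues λ = 2, 1.
Eigenvectors: (-2,1) for λ=2, (1,0) for λ=1.
From the initial condition, c_1 = 2, c_2 = 8.
y(ln 2) = (2)(2^2)(1) + (8)(2^1)(0) = 8.

8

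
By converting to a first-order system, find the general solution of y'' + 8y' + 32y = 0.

Let x_1 = y, x_2 = y'. Then x_1' = x_2 and x_2' = -32x_1 - 8x_2.
A = [[0,1],[-32,-8]]; det(A-λI) = λ^2 + 8λ + 32.
Eigenvalues λ = -4 ± 4i.

y(t) = C_1e^(-4t)cos(4t) + C_2e^(-4t)sin(4t)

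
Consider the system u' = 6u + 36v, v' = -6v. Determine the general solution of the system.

u(t) = -c_1e^(6t) - 3c_2e^(-6t), v(t) = c_2e^(-6t)

Coefficient matrix A = [[6, 36], [0, -6]].
Characteristic polynomial det(A - λI) = λ^2 - 36 = 0.
Eigenvalues λ = 6, -6.
For λ=6: (A-λI) row 1 is [0, 36], so an eigenvector is (-1, 0).
For λ=-6: (A-λI) row 1 is [12, 36], so an eigenvector is (-3, 1).
General solution: c_1e^(6t)(-1,0) + c_2e^(-6t)(-3,1).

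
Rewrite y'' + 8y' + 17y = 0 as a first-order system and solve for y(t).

y(t) = c_1e^(-4t)cos(t) + c_2e^(-4t)sin(t)

Let x_1 = y, x_2 = y'. Then x_1' = x_2 and x_2' = -17x_1 - 8x_2.
A = [[0,1],[-17,-8]]; det(A-λI) = λ^2 + 8λ + 17.
Eigenvalues λ = -4 ± i.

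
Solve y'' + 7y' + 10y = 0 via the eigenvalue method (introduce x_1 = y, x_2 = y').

Let x_1 = y, x_2 = y'. Then x_1' = x_2 and x_2' = -10x_1 - 7x_2.
A = [[0,1],[-10,-7]]; det(A-λI) = λ^2 + 7λ + 10.
Eigenvalues λ = -5, -2 with eigenvectors (1,-5), (1,-2).

y(t) = K_1e^(-5t) + K_2e^(-2t)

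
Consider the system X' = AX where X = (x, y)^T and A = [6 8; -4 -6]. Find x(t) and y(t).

Coefficient matrix A = [[6, 8], [-4, -6]].
Characteristic polynomial det(A - λI) = λ^2 - 4 = 0.
Eigenvalues λ = 2, -2.
For λ=2: (A-λI) row 1 is [4, 8], so an eigenvector is (-2, 1).
For λ=-2: (A-λI) row 1 is [8, 8], so an eigenvector is (-1, 1).
General solution: C_1e^(2t)(-2,1) + C_2e^(-2t)(-1,1).

x(t) = -2C_1e^(2t) - C_2e^(-2t), y(t) = C_1e^(2t) + C_2e^(-2t)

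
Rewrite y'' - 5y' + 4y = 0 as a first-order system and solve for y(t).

y(t) = C_1e^(4t) + C_2e^(t)

Let x_1 = y, x_2 = y'. Then x_1' = x_2 and x_2' = -4x_1 + 5x_2.
A = [[0,1],[-4,5]]; det(A-λI) = λ^2 - 5λ + 4.
Eigenvalues λ = 4, 1 with eigenvectors (1,4), (1,1).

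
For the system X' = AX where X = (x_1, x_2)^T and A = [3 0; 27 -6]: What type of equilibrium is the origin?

A = [[3,0],[27,-6]]; det(A-λI) = λ^2 + 3λ - 18.
λ = 3, -6: opposite signs.

saddle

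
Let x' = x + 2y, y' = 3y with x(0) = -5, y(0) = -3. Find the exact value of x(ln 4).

-200

A = [[1,2],[0,3]]; eigenvalues λ = 3, 1.
Eigenvectors: (-1,-1) for λ=3, (1,0) for λ=1.
From the initial condition, c_1 = 3, c_2 = -2.
x(ln 4) = (3)(4^3)(-1) + (-2)(4^1)(1) = -200.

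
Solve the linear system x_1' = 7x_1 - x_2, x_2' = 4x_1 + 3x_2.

x_1(t) = -C_1e^(5t) - C_2te^(5t) - C_2e^(5t), x_2(t) = -2C_1e^(5t) - 2C_2te^(5t) - C_2e^(5t)

Coefficient matrix A = [[7, -1], [4, 3]].
Characteristic polynomial det(A - λI) = λ^2 - 10λ + 25 = 0.
Single eigenvalue λ = 5 with algebraic multiplicity 2.
Eigenvector v = (-1,-2); generalized eigenvector w with (A-λI)w=v is (-1,-1).
General solution: e^(5t)[C_1·v + C_2·(t·v + w)].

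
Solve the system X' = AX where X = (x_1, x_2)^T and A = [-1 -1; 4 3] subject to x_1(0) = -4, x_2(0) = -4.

x_1(t) = 12te^(t) - 4e^(t), x_2(t) = -24te^(t) - 4e^(t)

Coefficient matrix A = [[-1, -1], [4, 3]].
Characteristic polynomial det(A - λI) = λ^2 - 2λ + 1 = 0.
Single eigenvalue λ = 1 with algebraic multiplicity 2.
Eigenvector v = (-1,2); generalized eigenvector w with (A-λI)w=v is (1,-1).
General solution: e^(t)[K_1·v + K_2·(t·v + w)].
Applying x_1(0)=-4, x_2(0)=-4 gives K_1=-8, K_2=-12.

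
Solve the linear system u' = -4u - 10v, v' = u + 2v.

Coefficient matrix A = [[-4, -10], [1, 2]].
Characteristic polynomial det(A - λI) = λ^2 + 2λ + 2 = 0.
Eigenvalues λ = -1 ± i (complex conjugate pair).
For λ=-1+i: an eigenvector is (-3,1) - i(-1,0) = (-3 + i, 1).
A real fundamental pair from Re and Im of e^((-1+i)t)v: X_1 = e^(-t)(cos(t)·(-3,1) + sin(t)·(-1,0)), X_2 = e^(-t)(sin(t)·(-3,1) - cos(t)·(-1,0)).
General solution: c_1X_1 + c_2X_2.

u(t) = -c_1e^(-t)sin(t) - 3c_1e^(-t)cos(t) - 3c_2e^(-t)sin(t) + c_2e^(-t)cos(t), v(t) = c_1e^(-t)cos(t) + c_2e^(-t)sin(t)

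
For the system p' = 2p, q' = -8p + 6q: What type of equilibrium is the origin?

unstable node

A = [[2,0],[-8,6]]; det(A-λI) = λ^2 - 8λ + 12.
λ = 2, 6: both positive.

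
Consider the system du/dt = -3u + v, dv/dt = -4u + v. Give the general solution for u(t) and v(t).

u(t) = C_1e^(-t) + C_2te^(-t), v(t) = 2C_1e^(-t) + 2C_2te^(-t) + C_2e^(-t)

Coefficient matrix A = [[-3, 1], [-4, 1]].
Characteristic polynomial det(A - λI) = λ^2 + 2λ + 1 = 0.
Single eigenvalue λ = -1 with algebraic multiplicity 2.
Eigenvector v = (1,2); generalized eigenvector w with (A-λI)w=v is (0,1).
General solution: e^(-t)[C_1·v + C_2·(t·v + w)].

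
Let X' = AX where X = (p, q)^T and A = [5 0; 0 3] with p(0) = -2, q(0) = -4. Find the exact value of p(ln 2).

-64

A = [[5,0],[0,3]]; eigenvalues λ = 3, 5.
Eigenvectors: (0,-1) for λ=3, (1,0) for λ=5.
From the initial condition, c_1 = 4, c_2 = -2.
p(ln 2) = (4)(2^3)(0) + (-2)(2^5)(1) = -64.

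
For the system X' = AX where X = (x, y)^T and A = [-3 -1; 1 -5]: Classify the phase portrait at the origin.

stable improper node

A = [[-3,-1],[1,-5]]; det(A-λI) = λ^2 + 8λ + 16.
repeated λ = -4 with a single eigenvector.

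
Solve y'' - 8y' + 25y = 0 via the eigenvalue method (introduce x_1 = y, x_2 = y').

y(t) = C_1e^(4t)cos(3t) + C_2e^(4t)sin(3t)

Let x_1 = y, x_2 = y'. Then x_1' = x_2 and x_2' = -25x_1 + 8x_2.
A = [[0,1],[-25,8]]; det(A-λI) = λ^2 - 8λ + 25.
Eigenvalues λ = 4 ± 3i.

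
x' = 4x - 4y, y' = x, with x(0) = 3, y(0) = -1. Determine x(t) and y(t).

x(t) = 10te^(2t) + 3e^(2t), y(t) = 5te^(2t) - e^(2t)

Coefficient matrix A = [[4, -4], [1, 0]].
Characteristic polynomial det(A - λI) = λ^2 - 4λ + 4 = 0.
Single eigenvalue λ = 2 with algebraic multiplicity 2.
Eigenvector v = (2,1); generalized eigenvector w with (A-λI)w=v is (3,1).
General solution: e^(2t)[c_1·v + c_2·(t·v + w)].
Applying x(0)=3, y(0)=-1 gives c_1=-6, c_2=5.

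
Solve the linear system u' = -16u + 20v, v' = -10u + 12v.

Coefficient matrix A = [[-16, 20], [-10, 12]].
Characteristic polynomial det(A - λI) = λ^2 + 4λ + 8 = 0.
Eigenvalues λ = -2 ± 2i (complex conjugate pair).
For λ=-2+2i: an eigenvector is (-1,-1) - i(-3,-2) = (-1 + 3i, -1 + 2i).
A real fundamental pair from Re and Im of e^((-2+2i)t)v: X_1 = e^(-2t)(cos(2t)·(-1,-1) + sin(2t)·(-3,-2)), X_2 = e^(-2t)(sin(2t)·(-1,-1) - cos(2t)·(-3,-2)).
General solution: c_1X_1 + c_2X_2.

u(t) = -3c_1e^(-2t)sin(2t) - c_1e^(-2t)cos(2t) - c_2e^(-2t)sin(2t) + 3c_2e^(-2t)cos(2t), v(t) = -2c_1e^(-2t)sin(2t) - c_1e^(-2t)cos(2t) - c_2e^(-2t)sin(2t) + 2c_2e^(-2t)cos(2t)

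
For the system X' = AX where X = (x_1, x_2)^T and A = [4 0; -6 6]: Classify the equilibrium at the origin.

unstable node

A = [[4,0],[-6,6]]; det(A-λI) = λ^2 - 10λ + 24.
λ = 4, 6: both positive.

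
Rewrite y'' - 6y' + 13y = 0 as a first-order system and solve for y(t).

y(t) = c_1e^(3t)cos(2t) + c_2e^(3t)sin(2t)

Let x_1 = y, x_2 = y'. Then x_1' = x_2 and x_2' = -13x_1 + 6x_2.
A = [[0,1],[-13,6]]; det(A-λI) = λ^2 - 6λ + 13.
Eigenvalues λ = 3 ± 2i.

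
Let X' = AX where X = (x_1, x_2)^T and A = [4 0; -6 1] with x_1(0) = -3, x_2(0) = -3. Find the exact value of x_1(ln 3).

-243

A = [[4,0],[-6,1]]; eigenvalues λ = 4, 1.
Eigenvectors: (-1,2) for λ=4, (0,1) for λ=1.
From the initial condition, c_1 = 3, c_2 = -9.
x_1(ln 3) = (3)(3^4)(-1) + (-9)(3^1)(0) = -243.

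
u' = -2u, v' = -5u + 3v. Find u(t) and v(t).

u(t) = K_2e^(-2t), v(t) = -K_1e^(3t) + K_2e^(-2t)

Coefficient matrix A = [[-2, 0], [-5, 3]].
Characteristic polynomial det(A - λI) = λ^2 - λ - 6 = 0.
Eigenvalues λ = 3, -2.
For λ=3: (A-λI) row 1 is [-5, 0], so an eigenvector is (0, -1).
For λ=-2: (A-λI) row 2 is [-5, 5], so an eigenvector is (1, 1).
General solution: K_1e^(3t)(0,-1) + K_2e^(-2t)(1,1).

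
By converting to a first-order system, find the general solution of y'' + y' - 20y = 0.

Let x_1 = y, x_2 = y'. Then x_1' = x_2 and x_2' = 20x_1 - x_2.
A = [[0,1],[20,-1]]; det(A-λI) = λ^2 + λ - 20.
Eigenvalues λ = 4, -5 with eigenvectors (1,4), (1,-5).

y(t) = C_1e^(4t) + C_2e^(-5t)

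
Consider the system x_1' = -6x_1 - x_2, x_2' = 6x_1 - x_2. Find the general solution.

x_1(t) = K_1e^(-4t) + K_2e^(-3t), x_2(t) = -2K_1e^(-4t) - 3K_2e^(-3t)

Coefficient matrix A = [[-6, -1], [6, -1]].
Characteristic polynomial det(A - λI) = λ^2 + 7λ + 12 = 0.
Eigenvalues λ = -4, -3.
For λ=-4: (A-λI) row 1 is [-2, -1], so an eigenvector is (1, -2).
For λ=-3: (A-λI) row 1 is [-3, -1], so an eigenvector is (1, -3).
General solution: K_1e^(-4t)(1,-2) + K_2e^(-3t)(1,-3).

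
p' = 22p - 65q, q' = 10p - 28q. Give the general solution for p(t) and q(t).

p(t) = -2c_1e^(-3t)sin(5t) - 3c_1e^(-3t)cos(5t) - 3c_2e^(-3t)sin(5t) + 2c_2e^(-3t)cos(5t), q(t) = -c_1e^(-3t)sin(5t) - c_1e^(-3t)cos(5t) - c_2e^(-3t)sin(5t) + c_2e^(-3t)cos(5t)

Coefficient matrix A = [[22, -65], [10, -28]].
Characteristic polynomial det(A - λI) = λ^2 + 6λ + 34 = 0.
Eigenvalues λ = -3 ± 5i (complex conjugate pair).
For λ=-3+5i: an eigenvector is (-3,-1) - i(-2,-1) = (-3 + 2i, -1 + i).
A real fundamental pair from Re and Im of e^((-3+5i)t)v: X_1 = e^(-3t)(cos(5t)·(-3,-1) + sin(5t)·(-2,-1)), X_2 = e^(-3t)(sin(5t)·(-3,-1) - cos(5t)·(-2,-1)).
General solution: c_1X_1 + c_2X_2.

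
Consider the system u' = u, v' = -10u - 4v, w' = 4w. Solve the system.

u(t) = c_1e^(t), v(t) = -2c_1e^(t) + c_2e^(-4t), w(t) = c_3e^(4t)

Coefficient matrix A = [[1, 0, 0], [-10, -4, 0], [0, 0, 4]].
det(A - λI) = 0 gives eigenvalues λ = 1, -4, 4.
For λ=1: eigenvector (1,-2,0).
For λ=-4: eigenvector (0,1,0).
For λ=4: eigenvector (0,0,1).
General solution: c_1e^(t)(1,-2,0) + c_2e^(-4t)(0,1,0) + c_3e^(4t)(0,0,1).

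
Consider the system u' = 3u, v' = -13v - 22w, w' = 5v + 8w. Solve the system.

Coefficient matrix A = [[3, 0, 0], [0, -13, -22], [0, 5, 8]].
det(A - λI) = 0 gives eigenvalues λ = 3, -3, -2.
For λ=3: eigenvector (1,0,0).
For λ=-3: eigenvector (0,11,-5).
For λ=-2: eigenvector (0,-2,1).
General solution: K_1e^(3t)(1,0,0) + K_2e^(-3t)(0,11,-5) + K_3e^(-2t)(0,-2,1).

u(t) = K_1e^(3t), v(t) = 11K_2e^(-3t) - 2K_3e^(-2t), w(t) = -5K_2e^(-3t) + K_3e^(-2t)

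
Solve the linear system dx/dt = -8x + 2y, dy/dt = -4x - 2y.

x(t) = c_1e^(-4t) + c_2e^(-6t), y(t) = 2c_1e^(-4t) + c_2e^(-6t)

Coefficient matrix A = [[-8, 2], [-4, -2]].
Characteristic polynomial det(A - λI) = λ^2 + 10λ + 24 = 0.
Eigenvalues λ = -4, -6.
For λ=-4: (A-λI) row 1 is [-4, 2], so an eigenvector is (1, 2).
For λ=-6: (A-λI) row 1 is [-2, 2], so an eigenvector is (1, 1).
General solution: c_1e^(-4t)(1,2) + c_2e^(-6t)(1,1).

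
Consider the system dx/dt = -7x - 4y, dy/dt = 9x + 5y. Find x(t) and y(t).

x(t) = 2C_1e^(-t) + 2C_2te^(-t) - C_2e^(-t), y(t) = -3C_1e^(-t) - 3C_2te^(-t) + C_2e^(-t)

Coefficient matrix A = [[-7, -4], [9, 5]].
Characteristic polynomial det(A - λI) = λ^2 + 2λ + 1 = 0.
Single eigenvalue λ = -1 with algebraic multiplicity 2.
Eigenvector v = (2,-3); generalized eigenvector w with (A-λI)w=v is (-1,1).
General solution: e^(-t)[C_1·v + C_2·(t·v + w)].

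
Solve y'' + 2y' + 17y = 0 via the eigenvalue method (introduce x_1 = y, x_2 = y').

Let x_1 = y, x_2 = y'. Then x_1' = x_2 and x_2' = -17x_1 - 2x_2.
A = [[0,1],[-17,-2]]; det(A-λI) = λ^2 + 2λ + 17.
Eigenvalues λ = -1 ± 4i.

y(t) = c_1e^(-t)cos(4t) + c_2e^(-t)sin(4t)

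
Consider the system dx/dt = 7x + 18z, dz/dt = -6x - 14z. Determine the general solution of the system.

x(t) = -3c_1e^(-5t) - 2c_2e^(-2t), z(t) = 2c_1e^(-5t) + c_2e^(-2t)

Coefficient matrix A = [[7, 18], [-6, -14]].
Characteristic polynomial det(A - λI) = λ^2 + 7λ + 10 = 0.
Eigenvalues λ = -5, -2.
For λ=-5: (A-λI) row 1 is [12, 18], so an eigenvector is (-3, 2).
For λ=-2: (A-λI) row 1 is [9, 18], so an eigenvector is (-2, 1).
General solution: c_1e^(-5t)(-3,2) + c_2e^(-2t)(-2,1).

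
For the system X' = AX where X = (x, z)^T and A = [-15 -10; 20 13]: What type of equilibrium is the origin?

A = [[-15,-10],[20,13]]; det(A-λI) = λ^2 + 2λ + 5.
λ = -1 ± 2i: negative real part.

stable spiral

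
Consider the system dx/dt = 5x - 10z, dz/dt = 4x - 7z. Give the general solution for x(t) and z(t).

x(t) = -2c_1e^(-t)sin(2t) + c_1e^(-t)cos(2t) + c_2e^(-t)sin(2t) + 2c_2e^(-t)cos(2t), z(t) = -c_1e^(-t)sin(2t) + c_1e^(-t)cos(2t) + c_2e^(-t)sin(2t) + c_2e^(-t)cos(2t)

Coefficient matrix A = [[5, -10], [4, -7]].
Characteristic polynomial det(A - λI) = λ^2 + 2λ + 5 = 0.
Eigenvalues λ = -1 ± 2i (complex conjugate pair).
For λ=-1+2i: an eigenvector is (1,1) - i(-2,-1) = (1 + 2i, 1 + i).
A real fundamental pair from Re and Im of e^((-1+2i)t)v: X_1 = e^(-t)(cos(2t)·(1,1) + sin(2t)·(-2,-1)), X_2 = e^(-t)(sin(2t)·(1,1) - cos(2t)·(-2,-1)).
General solution: c_1X_1 + c_2X_2.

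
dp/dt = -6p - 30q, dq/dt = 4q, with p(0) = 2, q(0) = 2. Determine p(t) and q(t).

p(t) = -6e^(4t) + 8e^(-6t), q(t) = 2e^(4t)

Coefficient matrix A = [[-6, -30], [0, 4]].
Characteristic polynomial det(A - λI) = λ^2 + 2λ - 24 = 0.
Eigenvalues λ = 4, -6.
For λ=4: (A-λI) row 1 is [-10, -30], so an eigenvector is (3, -1).
For λ=-6: (A-λI) row 1 is [0, -30], so an eigenvector is (1, 0).
General solution: K_1e^(4t)(3,-1) + K_2e^(-6t)(1,0).
Applying p(0)=2, q(0)=2 gives K_1=-2, K_2=8.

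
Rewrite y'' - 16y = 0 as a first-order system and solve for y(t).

Let x_1 = y, x_2 = y'. Then x_1' = x_2 and x_2' = 16x_1.
A = [[0,1],[16,0]]; det(A-λI) = λ^2 - 16.
Eigenvalues λ = -4, 4 with eigenvectors (1,-4), (1,4).

y(t) = K_1e^(-4t) + K_2e^(4t)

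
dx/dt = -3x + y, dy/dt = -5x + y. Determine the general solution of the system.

x(t) = C_1e^(-t)sin(t) - C_2e^(-t)cos(t), y(t) = 2C_1e^(-t)sin(t) + C_1e^(-t)cos(t) + C_2e^(-t)sin(t) - 2C_2e^(-t)cos(t)

Coefficient matrix A = [[-3, 1], [-5, 1]].
Characteristic polynomial det(A - λI) = λ^2 + 2λ + 2 = 0.
Eigenvalues λ = -1 ± i (complex conjugate pair).
For λ=-1+i: an eigenvector is (0,1) - i(1,2) = (0 - i, 1 - 2i).
A real fundamental pair from Re and Im of e^((-1+i)t)v: X_1 = e^(-t)(cos(t)·(0,1) + sin(t)·(1,2)), X_2 = e^(-t)(sin(t)·(0,1) - cos(t)·(1,2)).
General solution: C_1X_1 + C_2X_2.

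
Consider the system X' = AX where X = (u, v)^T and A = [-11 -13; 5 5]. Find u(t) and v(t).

Coefficient matrix A = [[-11, -13], [5, 5]].
Characteristic polynomial det(A - λI) = λ^2 + 6λ + 10 = 0.
Eigenvalues λ = -3 ± i (complex conjugate pair).
For λ=-3+i: an eigenvector is (3,-2) - i(2,-1) = (3 - 2i, -2 + i).
A real fundamental pair from Re and Im of e^((-3+i)t)v: X_1 = e^(-3t)(cos(t)·(3,-2) + sin(t)·(2,-1)), X_2 = e^(-3t)(sin(t)·(3,-2) - cos(t)·(2,-1)).
General solution: C_1X_1 + C_2X_2.

u(t) = 2C_1e^(-3t)sin(t) + 3C_1e^(-3t)cos(t) + 3C_2e^(-3t)sin(t) - 2C_2e^(-3t)cos(t), v(t) = -C_1e^(-3t)sin(t) - 2C_1e^(-3t)cos(t) - 2C_2e^(-3t)sin(t) + C_2e^(-3t)cos(t)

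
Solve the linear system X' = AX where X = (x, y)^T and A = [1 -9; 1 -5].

x(t) = -3c_1e^(-2t) - 3c_2te^(-2t) - c_2e^(-2t), y(t) = -c_1e^(-2t) - c_2te^(-2t)

Coefficient matrix A = [[1, -9], [1, -5]].
Characteristic polynomial det(A - λI) = λ^2 + 4λ + 4 = 0.
Single eigenvalue λ = -2 with algebraic multiplicity 2.
Eigenvector v = (-3,-1); generalized eigenvector w with (A-λI)w=v is (-1,0).
General solution: e^(-2t)[c_1·v + c_2·(t·v + w)].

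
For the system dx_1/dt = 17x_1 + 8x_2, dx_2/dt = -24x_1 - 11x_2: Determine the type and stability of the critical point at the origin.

unstable node

A = [[17,8],[-24,-11]]; det(A-λI) = λ^2 - 6λ + 5.
λ = 1, 5: both positive.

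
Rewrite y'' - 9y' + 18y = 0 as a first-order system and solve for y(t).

y(t) = C_1e^(3t) + C_2e^(6t)

Let x_1 = y, x_2 = y'. Then x_1' = x_2 and x_2' = -18x_1 + 9x_2.
A = [[0,1],[-18,9]]; det(A-λI) = λ^2 - 9λ + 18.
Eigenvalues λ = 3, 6 with eigenvectors (1,3), (1,6).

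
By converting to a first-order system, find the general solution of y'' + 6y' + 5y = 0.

Let x_1 = y, x_2 = y'. Then x_1' = x_2 and x_2' = -5x_1 - 6x_2.
A = [[0,1],[-5,-6]]; det(A-λI) = λ^2 + 6λ + 5.
Eigenvalues λ = -1, -5 with eigenvectors (1,-1), (1,-5).

y(t) = c_1e^(-t) + c_2e^(-5t)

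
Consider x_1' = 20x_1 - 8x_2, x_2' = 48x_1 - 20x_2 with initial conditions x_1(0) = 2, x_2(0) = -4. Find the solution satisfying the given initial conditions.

Coefficient matrix A = [[20, -8], [48, -20]].
Characteristic polynomial det(A - λI) = λ^2 - 16 = 0.
Eigenvalues λ = -4, 4.
For λ=-4: (A-λI) row 1 is [24, -8], so an eigenvector is (1, 3).
For λ=4: (A-λI) row 1 is [16, -8], so an eigenvector is (-1, -2).
General solution: K_1e^(-4t)(1,3) + K_2e^(4t)(-1,-2).
Applying x_1(0)=2, x_2(0)=-4 gives K_1=-8, K_2=-10.

x_1(t) = 10e^(4t) - 8e^(-4t), x_2(t) = 20e^(4t) - 24e^(-4t)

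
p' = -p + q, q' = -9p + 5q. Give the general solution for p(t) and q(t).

Coefficient matrix A = [[-1, 1], [-9, 5]].
Characteristic polynomial det(A - λI) = λ^2 - 4λ + 4 = 0.
Single eigenvalue λ = 2 with algebraic multiplicity 2.
Eigenvector v = (1,3); generalized eigenvector w with (A-λI)w=v is (-1,-2).
General solution: e^(2t)[C_1·v + C_2·(t·v + w)].

p(t) = C_1e^(2t) + C_2te^(2t) - C_2e^(2t), q(t) = 3C_1e^(2t) + 3C_2te^(2t) - 2C_2e^(2t)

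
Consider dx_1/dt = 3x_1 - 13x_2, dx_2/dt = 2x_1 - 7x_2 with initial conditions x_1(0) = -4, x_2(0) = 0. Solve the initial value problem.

x_1(t) = -20e^(-2t)sin(t) - 4e^(-2t)cos(t), x_2(t) = -8e^(-2t)sin(t)

Coefficient matrix A = [[3, -13], [2, -7]].
Characteristic polynomial det(A - λI) = λ^2 + 4λ + 5 = 0.
Eigenvalues λ = -2 ± i (complex conjugate pair).
For λ=-2+i: an eigenvector is (-3,-1) - i(-2,-1) = (-3 + 2i, -1 + i).
A real fundamental pair from Re and Im of e^((-2+i)t)v: X_1 = e^(-2t)(cos(t)·(-3,-1) + sin(t)·(-2,-1)), X_2 = e^(-2t)(sin(t)·(-3,-1) - cos(t)·(-2,-1)).
General solution: c_1X_1 + c_2X_2.
Applying x_1(0)=-4, x_2(0)=0 gives c_1=4, c_2=4.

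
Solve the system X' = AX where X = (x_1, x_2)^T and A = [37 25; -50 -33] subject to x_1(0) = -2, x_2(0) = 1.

Coefficient matrix A = [[37, 25], [-50, -33]].
Characteristic polynomial det(A - λI) = λ^2 - 4λ + 29 = 0.
Eigenvalues λ = 2 ± 5i (complex conjugate pair).
For λ=2+5i: an eigenvector is (1,-1) - i(2,-3) = (1 - 2i, -1 + 3i).
A real fundamental pair from Re and Im of e^((2+5i)t)v: X_1 = e^(2t)(cos(5t)·(1,-1) + sin(5t)·(2,-3)), X_2 = e^(2t)(sin(5t)·(1,-1) - cos(5t)·(2,-3)).
General solution: C_1X_1 + C_2X_2.
Applying x_1(0)=-2, x_2(0)=1 gives C_1=-4, C_2=-1.

x_1(t) = -9e^(2t)sin(5t) - 2e^(2t)cos(5t), x_2(t) = 13e^(2t)sin(5t) + e^(2t)cos(5t)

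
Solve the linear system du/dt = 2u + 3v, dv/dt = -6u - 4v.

Coefficient matrix A = [[2, 3], [-6, -4]].
Characteristic polynomial det(A - λI) = λ^2 + 2λ + 10 = 0.
Eigenvalues λ = -1 ± 3i (complex conjugate pair).
For λ=-1+3i: an eigenvector is (-1,1) - i(0,1) = (-1, 1 - i).
A real fundamental pair from Re and Im of e^((-1+3i)t)v: X_1 = e^(-t)(cos(3t)·(-1,1) + sin(3t)·(0,1)), X_2 = e^(-t)(sin(3t)·(-1,1) - cos(3t)·(0,1)).
General solution: K_1X_1 + K_2X_2.

u(t) = -K_1e^(-t)cos(3t) - K_2e^(-t)sin(3t), v(t) = K_1e^(-t)sin(3t) + K_1e^(-t)cos(3t) + K_2e^(-t)sin(3t) - K_2e^(-t)cos(3t)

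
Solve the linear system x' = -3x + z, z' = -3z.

x(t) = C_1e^(-3t) + C_2te^(-3t) + 3C_2e^(-3t), z(t) = C_2e^(-3t)

Coefficient matrix A = [[-3, 1], [0, -3]].
Characteristic polynomial det(A - λI) = λ^2 + 6λ + 9 = 0.
Single eigenvalue λ = -3 with algebraic multiplicity 2.
Eigenvector v = (1,0); generalized eigenvector w with (A-λI)w=v is (3,1).
General solution: e^(-3t)[C_1·v + C_2·(t·v + w)].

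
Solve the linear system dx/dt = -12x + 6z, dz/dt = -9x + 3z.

x(t) = 2c_1e^(-3t) + c_2e^(-6t), z(t) = 3c_1e^(-3t) + c_2e^(-6t)

Coefficient matrix A = [[-12, 6], [-9, 3]].
Characteristic polynomial det(A - λI) = λ^2 + 9λ + 18 = 0.
Eigenvalues λ = -3, -6.
For λ=-3: (A-λI) row 1 is [-9, 6], so an eigenvector is (2, 3).
For λ=-6: (A-λI) row 1 is [-6, 6], so an eigenvector is (1, 1).
General solution: c_1e^(-3t)(2,3) + c_2e^(-6t)(1,1).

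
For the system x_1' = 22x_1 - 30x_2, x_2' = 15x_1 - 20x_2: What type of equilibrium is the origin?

A = [[22,-30],[15,-20]]; det(A-λI) = λ^2 - 2λ + 10.
λ = 1 ± 3i: positive real part.

unstable spiral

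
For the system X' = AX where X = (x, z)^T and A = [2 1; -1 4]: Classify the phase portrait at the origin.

unstable improper node

A = [[2,1],[-1,4]]; det(A-λI) = λ^2 - 6λ + 9.
repeated λ = 3 with a single eigenvector.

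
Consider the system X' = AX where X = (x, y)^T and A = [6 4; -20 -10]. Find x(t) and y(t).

x(t) = K_1e^(-2t)sin(4t) - K_2e^(-2t)cos(4t), y(t) = -2K_1e^(-2t)sin(4t) + K_1e^(-2t)cos(4t) + K_2e^(-2t)sin(4t) + 2K_2e^(-2t)cos(4t)

Coefficient matrix A = [[6, 4], [-20, -10]].
Characteristic polynomial det(A - λI) = λ^2 + 4λ + 20 = 0.
Eigenvalues λ = -2 ± 4i (complex conjugate pair).
For λ=-2+4i: an eigenvector is (0,1) - i(1,-2) = (0 - i, 1 + 2i).
A real fundamental pair from Re and Im of e^((-2+4i)t)v: X_1 = e^(-2t)(cos(4t)·(0,1) + sin(4t)·(1,-2)), X_2 = e^(-2t)(sin(4t)·(0,1) - cos(4t)·(1,-2)).
General solution: K_1X_1 + K_2X_2.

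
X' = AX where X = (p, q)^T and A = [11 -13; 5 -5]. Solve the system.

Coefficient matrix A = [[11, -13], [5, -5]].
Characteristic polynomial det(A - λI) = λ^2 - 6λ + 10 = 0.
Eigenvalues λ = 3 ± i (complex conjugate pair).
For λ=3+i: an eigenvector is (-2,-1) - i(-3,-2) = (-2 + 3i, -1 + 2i).
A real fundamental pair from Re and Im of e^((3+i)t)v: X_1 = e^(3t)(cos(t)·(-2,-1) + sin(t)·(-3,-2)), X_2 = e^(3t)(sin(t)·(-2,-1) - cos(t)·(-3,-2)).
General solution: C_1X_1 + C_2X_2.

p(t) = -3C_1e^(3t)sin(t) - 2C_1e^(3t)cos(t) - 2C_2e^(3t)sin(t) + 3C_2e^(3t)cos(t), q(t) = -2C_1e^(3t)sin(t) - C_1e^(3t)cos(t) - C_2e^(3t)sin(t) + 2C_2e^(3t)cos(t)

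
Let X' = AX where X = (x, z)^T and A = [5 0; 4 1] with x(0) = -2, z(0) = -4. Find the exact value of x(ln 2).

A = [[5,0],[4,1]]; eigenvalues λ = 5, 1.
Eigenvectors: (1,1) for λ=5, (0,-1) for λ=1.
From the initial condition, c_1 = -2, c_2 = 2.
x(ln 2) = (-2)(2^5)(1) + (2)(2^1)(0) = -64.

-64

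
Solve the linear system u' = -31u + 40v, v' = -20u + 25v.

Coefficient matrix A = [[-31, 40], [-20, 25]].
Characteristic polynomial det(A - λI) = λ^2 + 6λ + 25 = 0.
Eigenvalues λ = -3 ± 4i (complex conjugate pair).
For λ=-3+4i: an eigenvector is (1,1) - i(3,2) = (1 - 3i, 1 - 2i).
A real fundamental pair from Re and Im of e^((-3+4i)t)v: X_1 = e^(-3t)(cos(4t)·(1,1) + sin(4t)·(3,2)), X_2 = e^(-3t)(sin(4t)·(1,1) - cos(4t)·(3,2)).
General solution: c_1X_1 + c_2X_2.

u(t) = 3c_1e^(-3t)sin(4t) + c_1e^(-3t)cos(4t) + c_2e^(-3t)sin(4t) - 3c_2e^(-3t)cos(4t), v(t) = 2c_1e^(-3t)sin(4t) + c_1e^(-3t)cos(4t) + c_2e^(-3t)sin(4t) - 2c_2e^(-3t)cos(4t)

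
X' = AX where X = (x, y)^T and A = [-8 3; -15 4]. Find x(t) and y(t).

x(t) = C_1e^(-2t)cos(3t) + C_2e^(-2t)sin(3t), y(t) = -C_1e^(-2t)sin(3t) + 2C_1e^(-2t)cos(3t) + 2C_2e^(-2t)sin(3t) + C_2e^(-2t)cos(3t)

Coefficient matrix A = [[-8, 3], [-15, 4]].
Characteristic polynomial det(A - λI) = λ^2 + 4λ + 13 = 0.
Eigenvalues λ = -2 ± 3i (complex conjugate pair).
For λ=-2+3i: an eigenvector is (1,2) - i(0,-1) = (1, 2 + i).
A real fundamental pair from Re and Im of e^((-2+3i)t)v: X_1 = e^(-2t)(cos(3t)·(1,2) + sin(3t)·(0,-1)), X_2 = e^(-2t)(sin(3t)·(1,2) - cos(3t)·(0,-1)).
General solution: C_1X_1 + C_2X_2.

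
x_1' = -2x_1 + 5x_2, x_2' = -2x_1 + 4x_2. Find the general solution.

Coefficient matrix A = [[-2, 5], [-2, 4]].
Characteristic polynomial det(A - λI) = λ^2 - 2λ + 2 = 0.
Eigenvalues λ = 1 ± i (complex conjugate pair).
For λ=1+i: an eigenvector is (-2,-1) - i(1,1) = (-2 - i, -1 - i).
A real fundamental pair from Re and Im of e^((1+i)t)v: X_1 = e^(t)(cos(t)·(-2,-1) + sin(t)·(1,1)), X_2 = e^(t)(sin(t)·(-2,-1) - cos(t)·(1,1)).
General solution: K_1X_1 + K_2X_2.

x_1(t) = K_1e^(t)sin(t) - 2K_1e^(t)cos(t) - 2K_2e^(t)sin(t) - K_2e^(t)cos(t), x_2(t) = K_1e^(t)sin(t) - K_1e^(t)cos(t) - K_2e^(t)sin(t) - K_2e^(t)cos(t)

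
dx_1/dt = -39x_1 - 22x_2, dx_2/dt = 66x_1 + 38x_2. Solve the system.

Coefficient matrix A = [[-39, -22], [66, 38]].
Characteristic polynomial det(A - λI) = λ^2 + λ - 30 = 0.
Eigenvalues λ = 5, -6.
For λ=5: (A-λI) row 1 is [-44, -22], so an eigenvector is (1, -2).
For λ=-6: (A-λI) row 1 is [-33, -22], so an eigenvector is (-2, 3).
General solution: c_1e^(5t)(1,-2) + c_2e^(-6t)(-2,3).

x_1(t) = c_1e^(5t) - 2c_2e^(-6t), x_2(t) = -2c_1e^(5t) + 3c_2e^(-6t)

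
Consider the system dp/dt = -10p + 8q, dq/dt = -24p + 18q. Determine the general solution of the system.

Coefficient matrix A = [[-10, 8], [-24, 18]].
Characteristic polynomial det(A - λI) = λ^2 - 8λ + 12 = 0.
Eigenvalues λ = 2, 6.
For λ=2: (A-λI) row 1 is [-12, 8], so an eigenvector is (-2, -3).
For λ=6: (A-λI) row 1 is [-16, 8], so an eigenvector is (-1, -2).
General solution: K_1e^(2t)(-2,-3) + K_2e^(6t)(-1,-2).

p(t) = -2K_1e^(2t) - K_2e^(6t), q(t) = -3K_1e^(2t) - 2K_2e^(6t)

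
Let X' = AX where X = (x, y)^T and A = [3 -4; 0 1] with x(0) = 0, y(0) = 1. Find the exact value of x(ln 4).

-120

A = [[3,-4],[0,1]]; eigenvalues λ = 3, 1.
Eigenvectors: (1,0) for λ=3, (-2,-1) for λ=1.
From the initial condition, c_1 = -2, c_2 = -1.
x(ln 4) = (-2)(4^3)(1) + (-1)(4^1)(-2) = -120.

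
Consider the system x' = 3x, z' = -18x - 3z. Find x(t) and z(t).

Coefficient matrix A = [[3, 0], [-18, -3]].
Characteristic polynomial det(A - λI) = λ^2 - 9 = 0.
Eigenvalues λ = 3, -3.
For λ=3: (A-λI) row 2 is [-18, -6], so an eigenvector is (-1, 3).
For λ=-3: (A-λI) row 1 is [6, 0], so an eigenvector is (0, 1).
General solution: C_1e^(3t)(-1,3) + C_2e^(-3t)(0,1).

x(t) = -C_1e^(3t), z(t) = 3C_1e^(3t) + C_2e^(-3t)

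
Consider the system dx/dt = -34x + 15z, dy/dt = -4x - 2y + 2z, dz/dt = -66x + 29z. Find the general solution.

x(t) = K_1e^(-4t) + 5K_3e^(-t), y(t) = K_2e^(-2t) + 2K_3e^(-t), z(t) = 2K_1e^(-4t) + 11K_3e^(-t)

Coefficient matrix A = [[-34, 0, 15], [-4, -2, 2], [-66, 0, 29]].
det(A - λI) = 0 gives eigenvalues λ = -4, -2, -1.
For λ=-4: eigenvector (1,0,2).
For λ=-2: eigenvector (0,1,0).
For λ=-1: eigenvector (5,2,11).
General solution: K_1e^(-4t)(1,0,2) + K_2e^(-2t)(0,1,0) + K_3e^(-t)(5,2,11).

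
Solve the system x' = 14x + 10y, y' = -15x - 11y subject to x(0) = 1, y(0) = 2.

x(t) = 7e^(4t) - 6e^(-t), y(t) = -7e^(4t) + 9e^(-t)

Coefficient matrix A = [[14, 10], [-15, -11]].
Characteristic polynomial det(A - λI) = λ^2 - 3λ - 4 = 0.
Eigenvalues λ = 4, -1.
For λ=4: (A-λI) row 1 is [10, 10], so an eigenvector is (1, -1).
For λ=-1: (A-λI) row 1 is [15, 10], so an eigenvector is (2, -3).
General solution: c_1e^(4t)(1,-1) + c_2e^(-t)(2,-3).
Applying x(0)=1, y(0)=2 gives c_1=7, c_2=-3.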